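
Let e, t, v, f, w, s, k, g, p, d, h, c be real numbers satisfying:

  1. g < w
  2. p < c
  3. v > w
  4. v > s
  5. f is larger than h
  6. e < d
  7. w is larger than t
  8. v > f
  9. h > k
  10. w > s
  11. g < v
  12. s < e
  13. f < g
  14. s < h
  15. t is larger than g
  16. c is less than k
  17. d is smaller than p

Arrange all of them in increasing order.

The consecutive links are each given: s < e; e < d; d < p; p < c; c < k; k < h; h < f; f < g; g < t; t < w; w < v.

s < e < d < p < c < k < h < f < g < t < w < v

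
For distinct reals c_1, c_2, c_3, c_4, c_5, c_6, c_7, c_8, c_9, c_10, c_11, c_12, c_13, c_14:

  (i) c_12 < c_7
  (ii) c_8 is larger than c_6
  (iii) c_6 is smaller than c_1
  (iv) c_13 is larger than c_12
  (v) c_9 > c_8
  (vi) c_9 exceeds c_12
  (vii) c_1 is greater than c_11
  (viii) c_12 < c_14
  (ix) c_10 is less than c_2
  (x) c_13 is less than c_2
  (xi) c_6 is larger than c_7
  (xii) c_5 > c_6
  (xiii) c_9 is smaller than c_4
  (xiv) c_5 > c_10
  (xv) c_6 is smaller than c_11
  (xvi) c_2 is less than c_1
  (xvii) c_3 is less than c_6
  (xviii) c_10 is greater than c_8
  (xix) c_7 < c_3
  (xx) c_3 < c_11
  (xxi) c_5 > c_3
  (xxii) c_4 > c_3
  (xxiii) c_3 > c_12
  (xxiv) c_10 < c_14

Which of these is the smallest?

c_12

c_13 is not least since c_12 < c_13; c_7 is not least since c_12 < c_7; c_3 is not least since c_12 < c_3; c_6 is not least since c_3 < c_6; c_8 is not least since c_6 < c_8; c_10 is not least since c_8 < c_10; c_2 is not least since c_10 < c_2; c_5 is not least since c_10 < c_5; c_11 is not least since c_6 < c_11; c_9 is not least since c_8 < c_9; c_4 is not least since c_9 < c_4; c_1 is not least since c_6 < c_1; c_14 is not least since c_12 < c_14.
Only c_12 has nothing below it, so c_12 is the smallest.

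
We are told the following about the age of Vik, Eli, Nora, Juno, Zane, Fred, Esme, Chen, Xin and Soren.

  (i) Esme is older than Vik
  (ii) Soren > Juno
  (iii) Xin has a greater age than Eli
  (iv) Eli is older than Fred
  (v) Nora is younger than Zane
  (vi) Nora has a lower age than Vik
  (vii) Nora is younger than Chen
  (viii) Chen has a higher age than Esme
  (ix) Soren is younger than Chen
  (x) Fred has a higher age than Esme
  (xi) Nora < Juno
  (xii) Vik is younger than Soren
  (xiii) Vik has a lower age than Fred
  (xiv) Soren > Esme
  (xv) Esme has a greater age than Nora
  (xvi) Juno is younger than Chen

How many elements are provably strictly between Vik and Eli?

Chaining upward from Vik reaches: Esme, Fred, Soren, Chen, Xin.
Chaining downward from Eli reaches: Nora, Esme, Fred.
Strictly between Vik and Eli are those in both lists: Esme, Fred — 2 elements.

2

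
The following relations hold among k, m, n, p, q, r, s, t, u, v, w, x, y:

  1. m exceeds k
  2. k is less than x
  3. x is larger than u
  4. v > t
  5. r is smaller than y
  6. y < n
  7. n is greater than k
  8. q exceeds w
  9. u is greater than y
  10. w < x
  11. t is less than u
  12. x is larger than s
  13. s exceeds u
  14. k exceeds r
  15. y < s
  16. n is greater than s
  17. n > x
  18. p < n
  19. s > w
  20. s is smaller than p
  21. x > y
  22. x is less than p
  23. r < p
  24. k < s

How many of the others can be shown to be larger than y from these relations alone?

5

From y the given relations immediately reach u, s, x, n.
From those, p — 5 in total.
No other element is forced above y by the given relations, so the count is 5.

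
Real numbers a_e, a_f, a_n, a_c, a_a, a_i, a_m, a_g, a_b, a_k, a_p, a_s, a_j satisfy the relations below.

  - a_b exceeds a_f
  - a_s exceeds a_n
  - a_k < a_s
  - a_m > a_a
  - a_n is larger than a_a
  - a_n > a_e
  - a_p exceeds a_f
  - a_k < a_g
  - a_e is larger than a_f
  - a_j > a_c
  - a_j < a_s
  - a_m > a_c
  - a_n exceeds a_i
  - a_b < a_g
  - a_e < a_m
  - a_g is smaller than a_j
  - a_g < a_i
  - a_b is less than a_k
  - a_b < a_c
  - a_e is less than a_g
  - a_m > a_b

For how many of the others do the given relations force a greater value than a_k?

Directly above a_k: a_g, a_s.
One step further: a_i, a_j (4 so far).
One step further: a_n (5 so far).
No other element is forced above a_k by the given relations, so the count is 5.

5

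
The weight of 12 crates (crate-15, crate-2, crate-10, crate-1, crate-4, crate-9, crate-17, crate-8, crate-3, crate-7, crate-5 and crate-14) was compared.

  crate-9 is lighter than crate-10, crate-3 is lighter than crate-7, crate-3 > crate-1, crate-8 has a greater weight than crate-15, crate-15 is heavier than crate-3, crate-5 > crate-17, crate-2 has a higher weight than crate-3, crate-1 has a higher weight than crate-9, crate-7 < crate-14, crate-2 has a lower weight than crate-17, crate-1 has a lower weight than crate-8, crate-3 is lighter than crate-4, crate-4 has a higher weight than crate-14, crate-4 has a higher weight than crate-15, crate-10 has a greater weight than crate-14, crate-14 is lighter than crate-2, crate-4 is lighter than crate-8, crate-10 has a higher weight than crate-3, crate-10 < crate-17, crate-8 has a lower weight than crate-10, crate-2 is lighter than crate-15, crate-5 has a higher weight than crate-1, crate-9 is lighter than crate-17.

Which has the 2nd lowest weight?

crate-1

Piecing the relations together gives one ordering: crate-9 < crate-1 < crate-3 < crate-7 < crate-14 < crate-2 < crate-15 < crate-4 < crate-8 < crate-10 < crate-17 < crate-5.
The 2nd smallest is crate-1.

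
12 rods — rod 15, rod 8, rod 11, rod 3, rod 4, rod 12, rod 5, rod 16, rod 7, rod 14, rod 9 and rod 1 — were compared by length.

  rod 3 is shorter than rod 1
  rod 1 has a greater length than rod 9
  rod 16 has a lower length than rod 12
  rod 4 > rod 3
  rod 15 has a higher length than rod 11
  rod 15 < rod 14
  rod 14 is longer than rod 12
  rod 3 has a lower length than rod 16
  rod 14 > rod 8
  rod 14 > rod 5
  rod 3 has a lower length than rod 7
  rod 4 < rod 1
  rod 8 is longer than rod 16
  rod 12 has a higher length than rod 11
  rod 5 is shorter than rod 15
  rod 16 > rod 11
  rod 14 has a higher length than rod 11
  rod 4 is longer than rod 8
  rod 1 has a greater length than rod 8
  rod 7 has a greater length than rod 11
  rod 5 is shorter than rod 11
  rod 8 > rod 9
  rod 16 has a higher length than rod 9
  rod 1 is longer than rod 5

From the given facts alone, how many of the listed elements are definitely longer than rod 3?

7

From rod 3 the given relations immediately reach rod 16, rod 4, rod 7, rod 1.
From those, rod 8, rod 12 — 6 in total.
From those, rod 14 — 7 in total.
No other element is forced above rod 3 by the given relations, so the count is 7.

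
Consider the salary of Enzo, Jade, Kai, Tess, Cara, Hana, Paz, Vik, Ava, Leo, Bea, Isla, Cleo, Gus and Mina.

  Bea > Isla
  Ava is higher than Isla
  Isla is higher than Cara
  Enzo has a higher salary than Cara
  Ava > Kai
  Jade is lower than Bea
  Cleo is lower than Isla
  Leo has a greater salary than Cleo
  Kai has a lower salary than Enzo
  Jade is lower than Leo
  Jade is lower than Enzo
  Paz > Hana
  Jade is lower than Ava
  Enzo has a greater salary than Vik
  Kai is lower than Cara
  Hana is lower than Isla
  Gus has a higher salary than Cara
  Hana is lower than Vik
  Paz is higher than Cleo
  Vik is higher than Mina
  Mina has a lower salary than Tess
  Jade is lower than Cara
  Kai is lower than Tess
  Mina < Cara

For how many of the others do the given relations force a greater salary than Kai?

The elements the relations force above Kai are Cara, Isla, Gus, Bea, Tess, Enzo, Ava — no chain reaches any other.
That is 7.

7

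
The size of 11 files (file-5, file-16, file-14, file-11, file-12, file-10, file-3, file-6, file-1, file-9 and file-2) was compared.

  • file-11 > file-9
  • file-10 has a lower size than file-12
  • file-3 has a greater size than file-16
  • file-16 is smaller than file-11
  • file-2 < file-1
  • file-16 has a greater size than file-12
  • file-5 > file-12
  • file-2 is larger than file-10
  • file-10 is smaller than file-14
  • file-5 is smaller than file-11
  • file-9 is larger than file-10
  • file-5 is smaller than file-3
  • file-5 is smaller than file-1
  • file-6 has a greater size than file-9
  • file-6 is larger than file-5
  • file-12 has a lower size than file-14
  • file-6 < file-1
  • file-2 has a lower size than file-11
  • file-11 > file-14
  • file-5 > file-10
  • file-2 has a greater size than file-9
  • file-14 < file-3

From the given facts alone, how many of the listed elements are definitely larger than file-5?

Directly above file-5: file-6, file-1, file-11, file-3.
No other element is forced above file-5 by the given relations, so the count is 4.

4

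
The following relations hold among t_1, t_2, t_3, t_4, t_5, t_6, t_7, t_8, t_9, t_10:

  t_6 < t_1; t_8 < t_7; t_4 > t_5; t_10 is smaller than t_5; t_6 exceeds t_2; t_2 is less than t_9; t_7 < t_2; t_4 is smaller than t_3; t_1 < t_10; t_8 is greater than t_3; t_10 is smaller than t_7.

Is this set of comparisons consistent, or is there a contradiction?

inconsistent

Chaining the given relations yields t_6 < t_1 < t_10 < t_5 < t_4 < t_3 < t_8 < t_7 < t_2, so t_6 < t_2. But one relation states t_2 < t_6. These cannot both hold.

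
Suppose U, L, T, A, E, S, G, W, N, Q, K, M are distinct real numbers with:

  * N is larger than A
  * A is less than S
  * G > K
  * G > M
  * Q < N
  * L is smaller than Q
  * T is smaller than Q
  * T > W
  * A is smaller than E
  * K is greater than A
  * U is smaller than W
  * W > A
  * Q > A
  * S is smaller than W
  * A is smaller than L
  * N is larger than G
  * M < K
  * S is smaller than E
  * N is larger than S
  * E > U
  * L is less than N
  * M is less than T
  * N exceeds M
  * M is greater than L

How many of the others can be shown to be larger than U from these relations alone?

The elements the relations force above U are W, T, Q, N, E — no chain reaches any other.
That is 5.

5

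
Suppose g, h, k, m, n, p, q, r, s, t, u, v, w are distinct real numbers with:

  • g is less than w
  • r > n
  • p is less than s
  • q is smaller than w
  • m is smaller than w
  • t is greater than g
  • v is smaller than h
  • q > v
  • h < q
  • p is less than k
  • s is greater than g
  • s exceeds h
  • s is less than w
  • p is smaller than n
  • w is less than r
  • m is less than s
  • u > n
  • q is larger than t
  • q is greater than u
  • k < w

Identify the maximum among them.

r

Chaining downward from r: directly below it, n, w; then p, g, k, m, q, s; then v, t, h, u.
That covers every other element, and nothing is given above r, so r is the maximum.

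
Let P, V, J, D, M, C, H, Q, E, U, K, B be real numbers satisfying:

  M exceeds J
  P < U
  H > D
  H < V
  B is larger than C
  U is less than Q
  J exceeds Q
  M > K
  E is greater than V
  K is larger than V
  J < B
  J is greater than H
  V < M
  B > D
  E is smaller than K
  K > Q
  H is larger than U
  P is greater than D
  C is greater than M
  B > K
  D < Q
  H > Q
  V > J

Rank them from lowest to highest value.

Each adjacent pair is fixed by a given relation: D < P; P < U; U < Q; Q < H; H < J; J < V; V < E; E < K; K < M; M < C; C < B. Chaining them end to end gives the full order.

D < P < U < Q < H < J < V < E < K < M < C < B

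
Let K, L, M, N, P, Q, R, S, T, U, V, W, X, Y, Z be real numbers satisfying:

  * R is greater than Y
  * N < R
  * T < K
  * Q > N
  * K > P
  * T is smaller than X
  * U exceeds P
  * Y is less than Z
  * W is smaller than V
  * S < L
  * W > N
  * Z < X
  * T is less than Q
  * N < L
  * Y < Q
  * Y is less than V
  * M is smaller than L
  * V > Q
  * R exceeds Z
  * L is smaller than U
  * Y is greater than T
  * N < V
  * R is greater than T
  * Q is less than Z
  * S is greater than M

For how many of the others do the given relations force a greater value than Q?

4

Directly above Q: V, Z.
One step further: X, R (4 so far).
No other element is forced above Q by the given relations, so the count is 4.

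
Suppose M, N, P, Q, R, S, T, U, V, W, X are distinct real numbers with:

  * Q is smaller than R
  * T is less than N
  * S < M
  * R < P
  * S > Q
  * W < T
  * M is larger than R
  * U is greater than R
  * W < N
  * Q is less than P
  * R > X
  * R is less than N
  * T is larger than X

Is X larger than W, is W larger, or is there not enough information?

Following every chain through X: above X we get T, R, P, U, M, N.
W is not reached, and no chain runs the other way from W to X.
So the given relations leave the order of X and W undetermined.

undetermined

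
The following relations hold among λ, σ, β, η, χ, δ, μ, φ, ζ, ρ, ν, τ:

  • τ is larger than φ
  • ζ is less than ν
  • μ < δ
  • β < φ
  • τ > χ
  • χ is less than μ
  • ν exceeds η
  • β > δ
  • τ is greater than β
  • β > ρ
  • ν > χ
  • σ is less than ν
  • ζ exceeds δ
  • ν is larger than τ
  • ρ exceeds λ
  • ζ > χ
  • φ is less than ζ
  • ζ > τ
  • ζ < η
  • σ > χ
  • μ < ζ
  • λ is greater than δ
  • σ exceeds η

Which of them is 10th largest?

δ

Chaining the given pairs: χ < μ < δ < λ < ρ < β < φ < τ < ζ < η < σ < ν.
Counting 10 from the largest end gives δ.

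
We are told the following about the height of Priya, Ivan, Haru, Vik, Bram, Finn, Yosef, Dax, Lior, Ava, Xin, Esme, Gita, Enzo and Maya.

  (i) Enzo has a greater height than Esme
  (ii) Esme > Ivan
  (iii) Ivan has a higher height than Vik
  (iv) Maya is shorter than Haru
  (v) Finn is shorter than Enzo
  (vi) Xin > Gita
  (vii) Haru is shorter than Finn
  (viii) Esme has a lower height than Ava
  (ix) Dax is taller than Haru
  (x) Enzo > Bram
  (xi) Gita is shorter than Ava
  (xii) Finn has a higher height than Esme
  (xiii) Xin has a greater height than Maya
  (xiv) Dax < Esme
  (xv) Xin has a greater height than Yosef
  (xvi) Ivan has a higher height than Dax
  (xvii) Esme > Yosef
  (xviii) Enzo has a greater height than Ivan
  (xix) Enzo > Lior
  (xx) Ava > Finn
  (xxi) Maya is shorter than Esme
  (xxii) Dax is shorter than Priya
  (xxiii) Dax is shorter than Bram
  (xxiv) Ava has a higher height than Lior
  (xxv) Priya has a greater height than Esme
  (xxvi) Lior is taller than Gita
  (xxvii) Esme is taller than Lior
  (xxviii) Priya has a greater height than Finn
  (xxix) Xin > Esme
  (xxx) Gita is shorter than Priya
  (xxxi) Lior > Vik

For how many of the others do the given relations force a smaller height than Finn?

9

From Finn the given relations immediately reach Haru, Esme.
From those, Maya, Dax, Lior, Yosef, Ivan — 7 in total.
From those, Vik, Gita — 9 in total.
No other element is forced below Finn by the given relations, so the count is 9.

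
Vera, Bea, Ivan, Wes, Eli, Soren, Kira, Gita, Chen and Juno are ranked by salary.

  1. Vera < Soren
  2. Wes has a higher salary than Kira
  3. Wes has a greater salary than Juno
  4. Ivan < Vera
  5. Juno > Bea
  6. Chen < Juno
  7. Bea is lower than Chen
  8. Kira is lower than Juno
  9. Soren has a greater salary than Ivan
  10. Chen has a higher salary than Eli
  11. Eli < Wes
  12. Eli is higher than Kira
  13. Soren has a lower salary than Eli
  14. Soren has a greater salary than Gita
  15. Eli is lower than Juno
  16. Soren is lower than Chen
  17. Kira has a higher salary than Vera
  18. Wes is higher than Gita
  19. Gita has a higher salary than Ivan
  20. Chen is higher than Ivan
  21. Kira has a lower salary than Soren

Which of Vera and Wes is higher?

Wes

Vera < Kira and Kira < Soren give Vera < Soren.
With Soren < Eli: Vera < Kira < Soren < Eli.
With Eli < Chen: Vera < Kira < Soren < Eli < Chen.
Then Chen < Juno extends the chain to Juno.
With Juno < Wes: Vera < Kira < Soren < Eli < Chen < Juno < Wes.
So Vera < Wes; Wes is the higher of the two.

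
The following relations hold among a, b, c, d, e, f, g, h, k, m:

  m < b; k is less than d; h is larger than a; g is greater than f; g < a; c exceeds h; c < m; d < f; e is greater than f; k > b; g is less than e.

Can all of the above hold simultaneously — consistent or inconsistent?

inconsistent

Chaining the given relations yields a < h < c < m < b < k < d < f < g, so a < g. But one relation states g < a. These cannot both hold.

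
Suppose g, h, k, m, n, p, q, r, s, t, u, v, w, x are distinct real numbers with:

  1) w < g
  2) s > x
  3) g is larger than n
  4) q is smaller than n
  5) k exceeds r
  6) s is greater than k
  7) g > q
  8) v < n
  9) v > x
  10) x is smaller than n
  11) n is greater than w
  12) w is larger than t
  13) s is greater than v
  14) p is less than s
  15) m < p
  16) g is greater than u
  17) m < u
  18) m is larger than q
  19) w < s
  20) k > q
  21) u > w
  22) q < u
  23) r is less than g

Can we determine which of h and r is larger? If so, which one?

Following every chain through r: above r we get k, s, g.
h is not reached, and no chain runs the other way from h to r.
So the given relations leave the order of r and h undetermined.

undetermined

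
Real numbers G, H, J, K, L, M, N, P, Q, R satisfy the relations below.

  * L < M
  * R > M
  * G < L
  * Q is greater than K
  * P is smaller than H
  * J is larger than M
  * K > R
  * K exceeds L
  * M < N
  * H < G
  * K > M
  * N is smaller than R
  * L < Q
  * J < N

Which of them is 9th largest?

H

Chaining the given pairs: P < H < G < L < M < J < N < R < K < Q.
Counting 9 from the largest end gives H.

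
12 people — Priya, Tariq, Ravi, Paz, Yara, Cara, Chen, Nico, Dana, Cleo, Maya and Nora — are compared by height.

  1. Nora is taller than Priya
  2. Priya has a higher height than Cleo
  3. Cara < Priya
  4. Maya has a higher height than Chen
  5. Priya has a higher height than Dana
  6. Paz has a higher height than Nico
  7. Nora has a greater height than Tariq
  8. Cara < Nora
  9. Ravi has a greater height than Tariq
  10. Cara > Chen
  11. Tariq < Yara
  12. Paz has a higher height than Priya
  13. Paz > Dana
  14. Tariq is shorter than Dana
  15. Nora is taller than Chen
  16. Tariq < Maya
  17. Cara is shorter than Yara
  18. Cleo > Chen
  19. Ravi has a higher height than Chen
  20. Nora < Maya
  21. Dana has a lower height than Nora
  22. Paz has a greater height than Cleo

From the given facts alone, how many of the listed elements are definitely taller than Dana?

The elements the relations force above Dana are Priya, Nora, Maya, Paz — no chain reaches any other.
That is 4.

4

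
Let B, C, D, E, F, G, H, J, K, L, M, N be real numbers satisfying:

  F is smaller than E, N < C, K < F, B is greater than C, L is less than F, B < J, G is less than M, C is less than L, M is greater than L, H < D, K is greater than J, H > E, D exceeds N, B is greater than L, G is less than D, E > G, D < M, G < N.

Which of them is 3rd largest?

H

Chaining the given pairs: G < N < C < L < B < J < K < F < E < H < D < M.
Counting 3 from the largest end gives H.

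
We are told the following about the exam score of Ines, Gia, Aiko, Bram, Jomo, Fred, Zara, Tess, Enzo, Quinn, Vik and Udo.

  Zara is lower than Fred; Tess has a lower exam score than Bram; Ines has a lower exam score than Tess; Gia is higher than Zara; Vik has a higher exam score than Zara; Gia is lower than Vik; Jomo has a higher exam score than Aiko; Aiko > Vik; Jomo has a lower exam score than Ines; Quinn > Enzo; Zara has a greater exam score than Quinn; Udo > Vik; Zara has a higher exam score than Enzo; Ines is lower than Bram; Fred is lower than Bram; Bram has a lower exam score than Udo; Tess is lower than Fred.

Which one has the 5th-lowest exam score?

Vik

Piecing the relations together gives one ordering: Enzo < Quinn < Zara < Gia < Vik < Aiko < Jomo < Ines < Tess < Fred < Bram < Udo.
Counting 5 from the smallest end gives Vik.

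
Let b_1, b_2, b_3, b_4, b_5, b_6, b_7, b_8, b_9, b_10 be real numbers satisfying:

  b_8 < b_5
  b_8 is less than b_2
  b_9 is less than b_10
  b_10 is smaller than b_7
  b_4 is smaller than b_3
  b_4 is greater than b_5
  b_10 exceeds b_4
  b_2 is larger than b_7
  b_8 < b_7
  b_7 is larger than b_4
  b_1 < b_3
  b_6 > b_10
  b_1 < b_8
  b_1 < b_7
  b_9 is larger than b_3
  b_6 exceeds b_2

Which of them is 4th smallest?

b_4

The consecutive relations fix a unique order: b_1 < b_8 < b_5 < b_4 < b_3 < b_9 < b_10 < b_7 < b_2 < b_6.
The 4th smallest is b_4.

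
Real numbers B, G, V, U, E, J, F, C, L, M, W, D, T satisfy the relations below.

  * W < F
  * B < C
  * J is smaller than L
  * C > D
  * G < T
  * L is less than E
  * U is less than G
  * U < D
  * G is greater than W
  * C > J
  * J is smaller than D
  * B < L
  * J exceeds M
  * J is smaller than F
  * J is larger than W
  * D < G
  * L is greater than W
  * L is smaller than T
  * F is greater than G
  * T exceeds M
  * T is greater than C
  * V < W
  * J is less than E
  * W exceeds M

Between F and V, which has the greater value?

F

The relevant relations are V < W; W < J; J < D; D < G; G < F.
Together: V < W < J < D < G < F.
So V < F; F is the larger of the two.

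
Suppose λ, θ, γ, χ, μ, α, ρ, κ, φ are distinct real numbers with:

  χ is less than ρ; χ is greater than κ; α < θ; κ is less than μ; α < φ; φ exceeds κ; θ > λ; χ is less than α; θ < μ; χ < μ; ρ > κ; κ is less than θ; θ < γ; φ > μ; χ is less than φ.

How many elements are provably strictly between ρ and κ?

1

Chaining upward from κ reaches: χ, α, θ, γ, μ, φ.
Chaining downward from ρ reaches: χ.
Strictly between κ and ρ are those in both lists: χ — 1 element.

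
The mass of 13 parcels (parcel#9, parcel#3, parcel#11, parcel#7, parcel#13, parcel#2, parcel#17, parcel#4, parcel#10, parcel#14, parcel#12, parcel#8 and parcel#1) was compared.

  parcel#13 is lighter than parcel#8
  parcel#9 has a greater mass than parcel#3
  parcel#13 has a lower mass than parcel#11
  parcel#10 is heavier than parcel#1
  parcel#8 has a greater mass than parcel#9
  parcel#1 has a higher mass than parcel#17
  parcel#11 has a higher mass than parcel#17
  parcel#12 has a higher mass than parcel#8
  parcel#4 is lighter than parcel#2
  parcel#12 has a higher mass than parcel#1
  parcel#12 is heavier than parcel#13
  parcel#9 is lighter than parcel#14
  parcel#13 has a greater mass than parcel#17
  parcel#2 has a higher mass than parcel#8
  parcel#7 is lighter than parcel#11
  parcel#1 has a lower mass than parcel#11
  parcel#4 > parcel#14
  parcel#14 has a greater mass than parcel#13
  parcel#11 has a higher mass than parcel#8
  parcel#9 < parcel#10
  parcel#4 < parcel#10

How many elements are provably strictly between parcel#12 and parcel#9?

1

The relations place parcel#9 below parcel#12. An element lies strictly between them when it is forced above parcel#9 and also forced below parcel#12.
Above parcel#9: {parcel#8, parcel#14, parcel#11, parcel#4, parcel#2, parcel#10}. Below parcel#12: {parcel#17, parcel#13, parcel#3, parcel#1, parcel#8}.
Intersection: {parcel#8} — 1.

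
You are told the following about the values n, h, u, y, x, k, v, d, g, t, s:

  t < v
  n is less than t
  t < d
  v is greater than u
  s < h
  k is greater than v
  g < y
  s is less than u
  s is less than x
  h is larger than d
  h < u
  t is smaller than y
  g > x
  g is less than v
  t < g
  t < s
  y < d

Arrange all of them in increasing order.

n < t < s < x < g < y < d < h < u < v < k

Nothing is placed below n, so it is least; from there n < t; t < s; s < x; x < g; g < y; y < d; d < h; h < u; u < v; v < k, each given directly.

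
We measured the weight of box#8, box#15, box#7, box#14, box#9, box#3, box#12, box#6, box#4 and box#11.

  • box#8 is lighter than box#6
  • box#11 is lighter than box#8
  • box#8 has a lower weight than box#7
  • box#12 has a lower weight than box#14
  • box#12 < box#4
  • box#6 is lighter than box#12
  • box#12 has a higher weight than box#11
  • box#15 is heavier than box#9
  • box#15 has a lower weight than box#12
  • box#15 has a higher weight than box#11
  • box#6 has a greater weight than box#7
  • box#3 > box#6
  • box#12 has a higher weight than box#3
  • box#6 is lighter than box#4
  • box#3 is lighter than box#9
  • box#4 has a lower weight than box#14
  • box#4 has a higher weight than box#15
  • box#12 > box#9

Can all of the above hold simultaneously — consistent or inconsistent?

The single ordering box#11 < box#8 < box#7 < box#6 < box#3 < box#9 < box#15 < box#12 < box#4 < box#14 satisfies every listed relation, so no contradiction arises.

consistent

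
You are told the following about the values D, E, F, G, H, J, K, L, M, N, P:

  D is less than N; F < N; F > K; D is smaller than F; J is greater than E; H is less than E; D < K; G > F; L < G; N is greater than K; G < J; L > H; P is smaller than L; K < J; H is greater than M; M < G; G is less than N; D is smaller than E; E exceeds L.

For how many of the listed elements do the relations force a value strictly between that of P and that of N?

Chaining upward from P reaches: L, E, G, J.
Chaining downward from N reaches: D, K, M, H, F, L, G.
Strictly between P and N are those in both lists: L, G — 2 elements.

2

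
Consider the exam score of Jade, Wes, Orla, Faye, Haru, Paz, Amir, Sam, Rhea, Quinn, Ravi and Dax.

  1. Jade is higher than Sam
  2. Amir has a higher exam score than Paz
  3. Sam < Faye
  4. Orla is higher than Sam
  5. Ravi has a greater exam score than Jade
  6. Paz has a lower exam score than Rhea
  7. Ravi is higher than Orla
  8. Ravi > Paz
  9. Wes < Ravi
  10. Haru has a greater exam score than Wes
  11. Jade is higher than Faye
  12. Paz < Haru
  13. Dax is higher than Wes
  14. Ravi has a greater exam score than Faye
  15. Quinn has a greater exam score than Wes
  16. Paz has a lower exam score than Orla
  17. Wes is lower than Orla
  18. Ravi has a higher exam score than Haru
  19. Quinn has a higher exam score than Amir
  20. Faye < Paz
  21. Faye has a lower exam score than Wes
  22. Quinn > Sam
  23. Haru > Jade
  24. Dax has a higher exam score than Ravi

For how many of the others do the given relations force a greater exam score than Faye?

10

From Faye the given relations immediately reach Paz, Jade, Wes, Ravi.
From those, Amir, Quinn, Orla, Rhea, Haru, Dax — 10 in total.
Nothing else is reachable above Faye; 10 in all.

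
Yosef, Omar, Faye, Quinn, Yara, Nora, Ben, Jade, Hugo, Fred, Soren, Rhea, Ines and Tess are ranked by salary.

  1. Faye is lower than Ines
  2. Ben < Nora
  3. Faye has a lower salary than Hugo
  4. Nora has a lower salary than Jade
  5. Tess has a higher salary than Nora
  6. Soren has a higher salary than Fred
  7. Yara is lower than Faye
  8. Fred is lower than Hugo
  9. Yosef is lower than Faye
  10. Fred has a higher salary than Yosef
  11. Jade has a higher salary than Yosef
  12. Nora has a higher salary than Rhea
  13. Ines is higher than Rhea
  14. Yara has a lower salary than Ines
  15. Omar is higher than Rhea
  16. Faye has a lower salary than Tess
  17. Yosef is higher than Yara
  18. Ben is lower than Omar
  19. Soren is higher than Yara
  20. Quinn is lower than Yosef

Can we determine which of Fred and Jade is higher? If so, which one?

undetermined

Following every chain through Fred: above Fred we get Soren, Hugo; below Fred we get Yara, Quinn, Yosef.
Jade is not reached, and no chain runs the other way from Jade to Fred.
So the given relations leave the order of Fred and Jade undetermined.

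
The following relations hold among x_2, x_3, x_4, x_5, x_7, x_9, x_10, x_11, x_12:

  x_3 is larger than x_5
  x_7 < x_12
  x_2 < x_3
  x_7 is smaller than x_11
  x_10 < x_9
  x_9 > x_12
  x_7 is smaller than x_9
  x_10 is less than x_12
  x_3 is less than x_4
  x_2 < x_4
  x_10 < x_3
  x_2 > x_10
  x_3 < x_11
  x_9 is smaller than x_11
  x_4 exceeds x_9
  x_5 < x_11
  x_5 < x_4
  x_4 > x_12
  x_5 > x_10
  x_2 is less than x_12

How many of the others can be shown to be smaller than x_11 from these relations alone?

7

Directly below x_11: x_7, x_5, x_3, x_9.
One step further: x_10, x_2, x_12 (7 so far).
Nothing else is reachable below x_11; 7 in all.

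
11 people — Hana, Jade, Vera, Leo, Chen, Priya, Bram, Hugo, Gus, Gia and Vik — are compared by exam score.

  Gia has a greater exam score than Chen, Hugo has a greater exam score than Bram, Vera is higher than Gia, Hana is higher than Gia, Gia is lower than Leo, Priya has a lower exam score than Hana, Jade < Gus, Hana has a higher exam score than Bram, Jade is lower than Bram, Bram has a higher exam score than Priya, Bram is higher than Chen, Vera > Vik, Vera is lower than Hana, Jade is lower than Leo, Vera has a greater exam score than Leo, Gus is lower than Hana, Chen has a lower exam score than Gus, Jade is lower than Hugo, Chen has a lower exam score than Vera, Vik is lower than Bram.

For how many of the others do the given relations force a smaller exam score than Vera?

From Vera the given relations immediately reach Chen, Vik, Gia, Leo.
From those, Jade — 5 in total.
Nothing else is reachable below Vera; 5 in all.

5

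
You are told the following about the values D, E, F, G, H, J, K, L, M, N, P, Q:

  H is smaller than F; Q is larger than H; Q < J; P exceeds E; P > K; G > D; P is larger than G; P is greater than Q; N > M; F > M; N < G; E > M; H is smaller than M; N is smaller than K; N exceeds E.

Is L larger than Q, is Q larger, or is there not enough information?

Following every chain through L: nothing is chained to L.
Q is not reached, and no chain runs the other way from Q to L.
So the given relations leave the order of L and Q undetermined.

undetermined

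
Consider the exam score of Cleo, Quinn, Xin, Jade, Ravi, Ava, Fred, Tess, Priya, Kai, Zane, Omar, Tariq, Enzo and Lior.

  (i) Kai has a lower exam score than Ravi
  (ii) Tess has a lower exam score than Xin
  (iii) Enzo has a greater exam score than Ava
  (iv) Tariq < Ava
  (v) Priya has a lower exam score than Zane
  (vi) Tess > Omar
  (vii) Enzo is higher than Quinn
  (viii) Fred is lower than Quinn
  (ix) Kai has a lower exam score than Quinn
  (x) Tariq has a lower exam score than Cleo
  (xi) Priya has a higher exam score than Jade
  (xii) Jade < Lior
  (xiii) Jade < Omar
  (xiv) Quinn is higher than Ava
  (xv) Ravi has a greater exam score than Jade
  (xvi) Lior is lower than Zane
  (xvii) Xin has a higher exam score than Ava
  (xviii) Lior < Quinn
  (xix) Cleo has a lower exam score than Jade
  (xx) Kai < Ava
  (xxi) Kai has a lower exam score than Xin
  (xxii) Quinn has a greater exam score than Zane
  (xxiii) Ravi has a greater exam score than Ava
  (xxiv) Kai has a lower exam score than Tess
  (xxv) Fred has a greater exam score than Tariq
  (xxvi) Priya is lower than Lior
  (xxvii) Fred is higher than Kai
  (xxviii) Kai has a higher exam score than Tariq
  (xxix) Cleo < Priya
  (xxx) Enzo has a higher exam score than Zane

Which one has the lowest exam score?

Kai is not least since Tariq < Kai; Fred is not least since Tariq < Fred; Cleo is not least since Tariq < Cleo; Jade is not least since Cleo < Jade; Priya is not least since Jade < Priya; Lior is not least since Jade < Lior; Ava is not least since Tariq < Ava; Zane is not least since Lior < Zane; Omar is not least since Jade < Omar; Quinn is not least since Ava < Quinn; Tess is not least since Omar < Tess; Xin is not least since Kai < Xin; Ravi is not least since Ava < Ravi; Enzo is not least since Zane < Enzo.
Only Tariq has nothing below it, so Tariq is the lowest exam score.

Tariq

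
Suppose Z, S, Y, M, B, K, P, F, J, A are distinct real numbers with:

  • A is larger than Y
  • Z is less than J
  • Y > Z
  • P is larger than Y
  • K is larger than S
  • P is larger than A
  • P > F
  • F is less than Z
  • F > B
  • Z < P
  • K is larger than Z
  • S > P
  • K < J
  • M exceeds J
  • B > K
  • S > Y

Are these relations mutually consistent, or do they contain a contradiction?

Chaining the given relations yields B < F < Z < Y < A < P < S < K, so B < K. But one relation states K < B. These cannot both hold.

inconsistent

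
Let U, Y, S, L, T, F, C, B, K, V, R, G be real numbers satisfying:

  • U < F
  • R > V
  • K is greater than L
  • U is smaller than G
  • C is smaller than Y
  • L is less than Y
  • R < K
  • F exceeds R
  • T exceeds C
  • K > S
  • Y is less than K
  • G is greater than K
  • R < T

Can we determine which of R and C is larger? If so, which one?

undetermined

Following every chain through R: above R we get F, K, G, T; below R we get V.
C is not reached, and no chain runs the other way from C to R.
So the given relations leave the order of R and C undetermined.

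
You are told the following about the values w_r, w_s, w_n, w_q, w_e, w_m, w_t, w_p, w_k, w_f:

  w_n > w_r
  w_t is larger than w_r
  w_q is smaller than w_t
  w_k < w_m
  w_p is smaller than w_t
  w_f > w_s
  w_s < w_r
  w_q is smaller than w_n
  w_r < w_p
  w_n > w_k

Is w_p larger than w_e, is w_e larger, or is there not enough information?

Following every chain through w_p: above w_p we get w_t; below w_p we get w_s, w_r.
w_e is not reached, and no chain runs the other way from w_e to w_p.
So the given relations leave the order of w_p and w_e undetermined.

undetermined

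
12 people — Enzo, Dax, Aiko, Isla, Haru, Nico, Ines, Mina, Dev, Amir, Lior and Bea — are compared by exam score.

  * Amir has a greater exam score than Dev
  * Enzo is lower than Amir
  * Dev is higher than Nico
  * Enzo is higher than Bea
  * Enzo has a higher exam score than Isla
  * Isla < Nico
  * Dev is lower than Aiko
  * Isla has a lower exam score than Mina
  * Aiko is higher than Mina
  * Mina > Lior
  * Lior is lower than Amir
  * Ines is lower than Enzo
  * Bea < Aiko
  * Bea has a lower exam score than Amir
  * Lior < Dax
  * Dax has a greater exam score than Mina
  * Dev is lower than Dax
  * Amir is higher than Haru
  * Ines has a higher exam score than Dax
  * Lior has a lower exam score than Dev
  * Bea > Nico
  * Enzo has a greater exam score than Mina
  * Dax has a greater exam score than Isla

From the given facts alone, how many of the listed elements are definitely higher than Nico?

7

Directly above Nico: Bea, Dev.
One step further: Dax, Enzo, Aiko, Amir (6 so far).
One step further: Ines (7 so far).
Nothing else is reachable above Nico; 7 in all.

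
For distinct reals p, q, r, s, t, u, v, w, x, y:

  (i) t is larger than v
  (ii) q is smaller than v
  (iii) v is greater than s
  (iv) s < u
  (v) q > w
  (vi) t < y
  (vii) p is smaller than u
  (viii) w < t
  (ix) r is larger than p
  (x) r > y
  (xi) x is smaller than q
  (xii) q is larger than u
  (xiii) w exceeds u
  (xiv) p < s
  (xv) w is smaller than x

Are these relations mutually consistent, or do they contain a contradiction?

Every relation is compatible with p < s < u < w < x < q < v < t < y < r; the set is consistent.

consistent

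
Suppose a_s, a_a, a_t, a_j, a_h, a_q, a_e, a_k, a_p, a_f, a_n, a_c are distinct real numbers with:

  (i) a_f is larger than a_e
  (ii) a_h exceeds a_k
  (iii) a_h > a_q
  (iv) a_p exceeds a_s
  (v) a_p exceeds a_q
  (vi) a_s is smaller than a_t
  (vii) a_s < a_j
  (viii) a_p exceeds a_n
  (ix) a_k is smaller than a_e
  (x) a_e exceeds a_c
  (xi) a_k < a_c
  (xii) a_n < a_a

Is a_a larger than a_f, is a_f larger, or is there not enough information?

Following every chain through a_f: below a_f we get a_k, a_c, a_e.
a_a is not reached, and no chain runs the other way from a_a to a_f.
So the given relations leave the order of a_f and a_a undetermined.

undetermined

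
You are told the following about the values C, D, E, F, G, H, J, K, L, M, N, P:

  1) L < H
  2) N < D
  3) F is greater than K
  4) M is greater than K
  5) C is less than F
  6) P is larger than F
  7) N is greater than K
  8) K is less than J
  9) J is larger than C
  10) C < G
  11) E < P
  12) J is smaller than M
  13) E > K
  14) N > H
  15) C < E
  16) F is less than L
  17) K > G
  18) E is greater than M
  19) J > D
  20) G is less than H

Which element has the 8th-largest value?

L

The consecutive relations fix a unique order: C < G < K < F < L < H < N < D < J < M < E < P.
Counting 8 from the largest end gives L.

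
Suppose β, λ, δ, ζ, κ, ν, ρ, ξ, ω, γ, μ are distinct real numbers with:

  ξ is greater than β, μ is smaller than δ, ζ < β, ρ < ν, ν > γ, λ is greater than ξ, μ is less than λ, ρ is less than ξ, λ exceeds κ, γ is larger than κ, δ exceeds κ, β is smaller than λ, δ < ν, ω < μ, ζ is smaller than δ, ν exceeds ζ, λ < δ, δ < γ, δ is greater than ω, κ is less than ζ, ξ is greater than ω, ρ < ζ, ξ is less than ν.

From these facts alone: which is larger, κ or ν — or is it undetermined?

ν

Link the given pairs in sequence: κ < ζ; ζ < β; β < ξ; ξ < λ; λ < δ; δ < γ; γ < ν.
Chaining these gives κ < ζ < β < ξ < λ < δ < γ < ν.
So ν is larger.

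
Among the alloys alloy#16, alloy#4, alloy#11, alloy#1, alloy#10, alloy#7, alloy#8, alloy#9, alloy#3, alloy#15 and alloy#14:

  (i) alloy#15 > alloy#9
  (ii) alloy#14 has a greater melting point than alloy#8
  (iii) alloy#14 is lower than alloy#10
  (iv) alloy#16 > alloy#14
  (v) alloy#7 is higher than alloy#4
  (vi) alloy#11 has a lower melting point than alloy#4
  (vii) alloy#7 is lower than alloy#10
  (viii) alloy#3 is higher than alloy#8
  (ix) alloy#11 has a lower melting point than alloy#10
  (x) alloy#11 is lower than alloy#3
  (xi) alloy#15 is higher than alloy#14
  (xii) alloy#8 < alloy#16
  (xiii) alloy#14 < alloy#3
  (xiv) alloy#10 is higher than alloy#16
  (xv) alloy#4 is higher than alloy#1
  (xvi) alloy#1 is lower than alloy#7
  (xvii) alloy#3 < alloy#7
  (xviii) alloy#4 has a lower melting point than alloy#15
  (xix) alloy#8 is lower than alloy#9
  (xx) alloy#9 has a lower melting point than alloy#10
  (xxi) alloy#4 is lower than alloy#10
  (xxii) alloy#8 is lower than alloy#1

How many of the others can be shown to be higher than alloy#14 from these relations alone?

From alloy#14 the given relations immediately reach alloy#3, alloy#16, alloy#15, alloy#10.
From those, alloy#7 — 5 in total.
Nothing else is reachable above alloy#14; 5 in all.

5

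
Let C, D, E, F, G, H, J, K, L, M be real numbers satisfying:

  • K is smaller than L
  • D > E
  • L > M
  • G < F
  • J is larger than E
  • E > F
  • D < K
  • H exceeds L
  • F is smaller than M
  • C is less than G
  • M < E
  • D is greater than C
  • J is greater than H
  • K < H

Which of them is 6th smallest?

Chaining the given pairs: C < G < F < M < E < D < K < L < H < J.
The 6th smallest is D.

D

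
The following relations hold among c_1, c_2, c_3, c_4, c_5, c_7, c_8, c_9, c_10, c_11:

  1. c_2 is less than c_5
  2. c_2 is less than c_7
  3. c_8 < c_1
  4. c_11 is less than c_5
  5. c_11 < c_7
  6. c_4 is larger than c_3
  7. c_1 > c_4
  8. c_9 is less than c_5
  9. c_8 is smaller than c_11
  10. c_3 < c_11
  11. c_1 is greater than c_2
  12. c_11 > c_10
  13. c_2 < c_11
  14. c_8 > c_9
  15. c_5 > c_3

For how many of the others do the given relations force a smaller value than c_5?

6

Directly below c_5: c_3, c_9, c_2, c_11.
One step further: c_8, c_10 (6 so far).
Nothing else is reachable below c_5; 6 in all.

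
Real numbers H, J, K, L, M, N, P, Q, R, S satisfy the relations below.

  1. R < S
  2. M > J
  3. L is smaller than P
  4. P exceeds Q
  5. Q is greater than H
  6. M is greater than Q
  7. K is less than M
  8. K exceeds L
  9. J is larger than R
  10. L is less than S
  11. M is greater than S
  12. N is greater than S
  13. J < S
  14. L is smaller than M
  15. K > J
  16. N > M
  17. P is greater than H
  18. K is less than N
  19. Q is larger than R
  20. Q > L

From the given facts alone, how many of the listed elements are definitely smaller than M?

The elements the relations force below M are R, L, H, J, K, S, Q — no chain reaches any other.
That is 7.

7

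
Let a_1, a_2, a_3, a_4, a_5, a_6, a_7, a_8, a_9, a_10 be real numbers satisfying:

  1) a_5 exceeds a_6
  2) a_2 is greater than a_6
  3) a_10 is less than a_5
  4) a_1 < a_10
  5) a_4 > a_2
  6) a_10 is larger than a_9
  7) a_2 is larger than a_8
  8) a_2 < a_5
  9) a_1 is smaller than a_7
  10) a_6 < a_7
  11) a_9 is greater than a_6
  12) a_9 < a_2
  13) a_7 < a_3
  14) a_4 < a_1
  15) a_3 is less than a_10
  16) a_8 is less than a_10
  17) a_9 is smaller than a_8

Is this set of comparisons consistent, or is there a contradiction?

Every relation is compatible with a_6 < a_9 < a_8 < a_2 < a_4 < a_1 < a_7 < a_3 < a_10 < a_5; the set is consistent.

consistent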